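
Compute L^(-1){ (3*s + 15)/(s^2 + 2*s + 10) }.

Complete the square in the denominator: s^2 + 2*s + 10 = (s + 1)^2 + 3^2.
Split the numerator to match: 3*s + 15 = 3·(s + 1) + 4·3.
Invert each term: 3·(s + 1)/((s + 1)^2 + 9) ↔ 3e^(-t)cos(3t); 4·3/((s + 1)^2 + 9) ↔ 4e^(-t)sin(3t).

4*exp(-t)*sin(3*t) + 3*exp(-t)*cos(3*t)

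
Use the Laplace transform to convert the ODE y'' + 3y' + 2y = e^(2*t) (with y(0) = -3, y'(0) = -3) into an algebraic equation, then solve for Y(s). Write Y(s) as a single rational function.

Take the Laplace transform of both sides.
Using L{y''} = s^2 Y - s·y(0) - y'(0) and L{y'} = sY - y(0), with y(0) = -3, y'(0) = -3, the left side becomes (s^2 + 3*s + 2)Y - (-3*s - 12).
The right side is L{e^(2*t)} = 1/(s - 2).
So (s^2 + 3*s + 2)Y = 1/(s - 2) + (-3*s - 12).
Divide through and combine into a single rational function.

Y(s) = (-3*s^2 - 6*s + 25)/(s^3 + s^2 - 4*s - 4)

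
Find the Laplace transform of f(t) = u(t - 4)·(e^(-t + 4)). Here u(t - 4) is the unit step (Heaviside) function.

By the second shifting theorem, L{u(t - c)·g(t - c)} = e^(-cs)·H(s) with c = 4 and H(s) = L{g(t)}.
L{e^(-t)} = 1/(s + 1).

exp(-4*s)/(s + 1)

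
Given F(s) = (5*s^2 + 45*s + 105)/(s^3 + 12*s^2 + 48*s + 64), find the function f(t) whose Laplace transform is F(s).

f(t) = 5*t^2*exp(-4*t)/2 + 5*t*exp(-4*t) + 5*exp(-4*t)

Factor the denominator: s^3 + 12*s^2 + 48*s + 64 = (s + 4)^3.
Partial fraction decomposition gives [5/(s + 4)] + [5/(s + 4)^2] + [5/(s + 4)^3].
Invert each term: 5/(s + 4) ↔ 5e^(-4t); 5/(s + 4)^2 ↔ 5t·e^(-4t); 5/(s + 4)^3 ↔ (5/2)t^2·e^(-4t).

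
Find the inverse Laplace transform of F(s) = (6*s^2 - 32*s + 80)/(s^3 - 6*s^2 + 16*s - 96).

Factor the denominator: s^3 - 6*s^2 + 16*s - 96 = (s - 6)*(s^2 + 16).
Partial fraction decomposition gives [2/(s - 6)] + [4*s/(s^2 + 16)] + [-8/(s^2 + 16)].
Invert each term: 2/(s - 6) ↔ 2e^(6t); 4·s/(s^2 + 16) ↔ 4cos(4t); -2·4/(s^2 + 16) ↔ -2sin(4t).

2*exp(6*t) - 2*sin(4*t) + 4*cos(4*t)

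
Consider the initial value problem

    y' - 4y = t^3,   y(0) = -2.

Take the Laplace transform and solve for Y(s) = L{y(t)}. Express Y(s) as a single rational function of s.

Y(s) = (-2*s^4 + 6)/(s^5 - 4*s^4)

Laplace-transform each side.
With L{y'} = sY - y(0) = sY - (-2): the LHS transforms to (s - 4)Y - (-2).
The right side is L{t^3} = 6/s^4.
So (s - 4)Y = 6/s^4 + (-2).
Divide through and combine into a single rational function.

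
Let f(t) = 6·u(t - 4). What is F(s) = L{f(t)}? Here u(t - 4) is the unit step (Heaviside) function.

F(s) = 6*exp(-4*s)/s

By the second shifting theorem, L{u(t - c)·g(t - c)} = e^(-cs)·G(s) with c = 4 and G(s) = L{g(t)}.
L{6} = 6/s.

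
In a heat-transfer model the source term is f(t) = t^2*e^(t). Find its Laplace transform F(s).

F(s) = 2/(s - 1)^3

L{e^(t)} = 1/(s - 1).
Then apply L{t^2·g(t)} = (-1)^2 d^2/ds^2[G(s)] with G(s) = 1/(s - 1):
differentiating 2 times and applying the sign gives 2/(s - 1)^3.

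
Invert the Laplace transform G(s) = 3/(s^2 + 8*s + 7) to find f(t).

Rewrite the denominator: s^2 + 8*s + 7 = (s + 4)^2 - 9.
The form in (s + 4) signals a first-shifting-theorem factor e^(-4t).
Since L{sinh(3t)} = 3/(s^2 - 9), the inverse is exp(-4*t)*sinh(3*t).

f(t) = exp(-4*t)*sinh(3*t)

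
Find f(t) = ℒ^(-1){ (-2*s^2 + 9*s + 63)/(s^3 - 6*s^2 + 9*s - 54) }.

f(t) = exp(6*t) - 3*sin(3*t) - 3*cos(3*t)

Factor the denominator: s^3 - 6*s^2 + 9*s - 54 = (s - 6)*(s^2 + 9).
Partial fraction decomposition gives [1/(s - 6)] + [-3*s/(s^2 + 9)] + [-9/(s^2 + 9)].
Invert each term: 1/(s - 6) ↔ e^(6t); -3·s/(s^2 + 9) ↔ -3cos(3t); -3·3/(s^2 + 9) ↔ -3sin(3t).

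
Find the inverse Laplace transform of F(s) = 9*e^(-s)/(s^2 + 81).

Heaviside(t - 1)*(sin(9*t - 9))

The factor e^(-s) signals a time shift by c = 1 (second shifting theorem).
L{sin(9t)} = 9/(s^2 + 81), so L^-1{9/(s^2 + 81)} = sin(9*t).
Hence the inverse is u(t - 1) times that function evaluated at t - 1.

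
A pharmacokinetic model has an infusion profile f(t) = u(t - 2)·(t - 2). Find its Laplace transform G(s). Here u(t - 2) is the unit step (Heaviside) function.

G(s) = exp(-2*s)/s^2

By the second shifting theorem, L{u(t - c)·g(t - c)} = e^(-cs)·H(s) with c = 2 and H(s) = L{g(t)}.
L{t} = 1!/s^2 = 1/s^2.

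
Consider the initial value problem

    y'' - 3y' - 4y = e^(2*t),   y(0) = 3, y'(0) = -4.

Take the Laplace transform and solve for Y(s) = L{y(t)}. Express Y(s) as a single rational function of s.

Y(s) = (3*s^2 - 19*s + 27)/(s^3 - 5*s^2 + 2*s + 8)

Transform both sides with L{·}.
With L{y''} = s^2 Y - s·y(0) - y'(0) and L{y'} = sY - y(0), with y(0) = 3, y'(0) = -4: the LHS transforms to (s^2 - 3*s - 4)Y - (3*s - 13).
The right side is L{e^(2*t)} = 1/(s - 2).
So (s^2 - 3*s - 4)Y = 1/(s - 2) + (3*s - 13).
Isolate Y and clear denominators.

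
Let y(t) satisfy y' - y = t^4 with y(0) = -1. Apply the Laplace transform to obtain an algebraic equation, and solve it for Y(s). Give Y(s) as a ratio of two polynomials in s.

Apply the Laplace transform to the equation.
With L{y'} = sY - y(0) = sY - (-1): the LHS transforms to (s - 1)Y - (-1).
The right side is L{t^4} = 24/s^5.
So (s - 1)Y = 24/s^5 + (-1).
Divide through and combine into a single rational function.

Y(s) = (-s^5 + 24)/(s^6 - s^5)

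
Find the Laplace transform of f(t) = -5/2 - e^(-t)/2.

The transform is linear, so treat each term independently.
L{-5/2} = (-5/2)/s; (-1/2)·[L{e^(-t)} = 1/(s + 1)].

-1/(2*(s + 1)) - 5/(2*s)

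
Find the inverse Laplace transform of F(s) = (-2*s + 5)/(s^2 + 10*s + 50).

3*exp(-5*t)*sin(5*t) - 2*exp(-5*t)*cos(5*t)

Complete the square in the denominator: s^2 + 10*s + 50 = (s + 5)^2 + 5^2.
Split the numerator to match: -2*s + 5 = -2·(s + 5) + 3·5.
Invert each term: -2·(s + 5)/((s + 5)^2 + 25) ↔ -2e^(-5t)cos(5t); 3·5/((s + 5)^2 + 25) ↔ 3e^(-5t)sin(5t).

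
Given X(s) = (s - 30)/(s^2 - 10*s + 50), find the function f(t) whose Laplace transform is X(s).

Complete the square in the denominator: s^2 - 10*s + 50 = (s - 5)^2 + 5^2.
Split the numerator to match: s - 30 = 1·(s - 5) - 5·5.
Invert each term: 1·(s - 5)/((s - 5)^2 + 25) ↔ e^(5t)cos(5t); -5·5/((s - 5)^2 + 25) ↔ -5e^(5t)sin(5t).

f(t) = -5*exp(5*t)*sin(5*t) + exp(5*t)*cos(5*t)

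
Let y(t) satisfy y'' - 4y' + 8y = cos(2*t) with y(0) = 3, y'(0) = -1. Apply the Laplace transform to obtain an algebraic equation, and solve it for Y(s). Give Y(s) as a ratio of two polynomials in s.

Laplace-transform each side.
Using L{y''} = s^2 Y - s·y(0) - y'(0) and L{y'} = sY - y(0), with y(0) = 3, y'(0) = -1, the left side becomes (s^2 - 4*s + 8)Y - (3*s - 13).
The right side is L{cos(2*t)} = s/(s^2 + 4).
So (s^2 - 4*s + 8)Y = s/(s^2 + 4) + (3*s - 13).
Solve for Y(s) and write it as one ratio of polynomials.

Y(s) = (3*s^3 - 13*s^2 + 13*s - 52)/(s^4 - 4*s^3 + 12*s^2 - 16*s + 32)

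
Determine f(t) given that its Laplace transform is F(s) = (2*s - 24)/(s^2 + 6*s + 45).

Complete the square in the denominator: s^2 + 6*s + 45 = (s + 3)^2 + 6^2.
Split the numerator to match: 2*s - 24 = 2·(s + 3) - 5·6.
Invert each term: 2·(s + 3)/((s + 3)^2 + 36) ↔ 2e^(-3t)cos(6t); -5·6/((s + 3)^2 + 36) ↔ -5e^(-3t)sin(6t).

f(t) = -5*exp(-3*t)*sin(6*t) + 2*exp(-3*t)*cos(6*t)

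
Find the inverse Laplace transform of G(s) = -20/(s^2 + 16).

-5*sin(4*t)

Since L{sin(4t)} = 4/(s^2 + 16), the inverse is sin(4*t), scaled by -5.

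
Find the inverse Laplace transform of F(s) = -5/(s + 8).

Since L{e^(-8t)} = 1/(s + 8), the inverse is exp(-8*t), scaled by -5.

-5*exp(-8*t)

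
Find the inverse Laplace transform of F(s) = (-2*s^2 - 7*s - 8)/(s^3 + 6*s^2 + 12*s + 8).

Factor the denominator: s^3 + 6*s^2 + 12*s + 8 = (s + 2)^3.
Partial fraction decomposition gives [-2/(s + 2)] + [(s + 2)^(-2)] + [-2/(s + 2)^3].
Invert each term: -2/(s + 2) ↔ -2e^(-2t); 1/(s + 2)^2 ↔ t·e^(-2t); -2/(s + 2)^3 ↔ (-1)t^2·e^(-2t).

-t^2*exp(-2*t) + t*exp(-2*t) - 2*exp(-2*t)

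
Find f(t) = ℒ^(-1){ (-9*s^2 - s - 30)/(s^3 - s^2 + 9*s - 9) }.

f(t) = -4*exp(t) - 2*sin(3*t) - 5*cos(3*t)

Factor the denominator: s^3 - s^2 + 9*s - 9 = (s - 1)*(s^2 + 9).
Partial fraction decomposition gives [-4/(s - 1)] + [-5*s/(s^2 + 9)] + [-6/(s^2 + 9)].
Invert each term: -4/(s - 1) ↔ -4e^(t); -5·s/(s^2 + 9) ↔ -5cos(3t); -2·3/(s^2 + 9) ↔ -2sin(3t).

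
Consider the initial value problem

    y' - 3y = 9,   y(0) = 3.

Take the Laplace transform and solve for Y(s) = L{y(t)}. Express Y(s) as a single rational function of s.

Y(s) = (3*s + 9)/(s^2 - 3*s)

Transform both sides with L{·}.
The derivative rules (L{y'} = sY - y(0) = sY - 3) turn the left side into (s - 3)Y - (3).
The right side is L{9} = 9/s.
So (s - 3)Y = 9/s + (3).
Solve for Y(s) and write it as one ratio of polynomials.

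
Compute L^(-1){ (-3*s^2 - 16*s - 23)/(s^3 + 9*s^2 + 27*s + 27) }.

Factor the denominator: s^3 + 9*s^2 + 27*s + 27 = (s + 3)^3.
Partial fraction decomposition gives [-3/(s + 3)] + [2/(s + 3)^2] + [-2/(s + 3)^3].
Invert each term: -3/(s + 3) ↔ -3e^(-3t); 2/(s + 3)^2 ↔ 2t·e^(-3t); -2/(s + 3)^3 ↔ (-1)t^2·e^(-3t).

-t^2*exp(-3*t) + 2*t*exp(-3*t) - 3*exp(-3*t)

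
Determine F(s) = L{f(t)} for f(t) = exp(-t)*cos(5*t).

L{cos(5t)} = s/(s^2 + 25).
By the first shifting theorem, multiplying by e^(-t) replaces s with s + 1.

F(s) = (s + 1)/((s + 1)^2 + 25)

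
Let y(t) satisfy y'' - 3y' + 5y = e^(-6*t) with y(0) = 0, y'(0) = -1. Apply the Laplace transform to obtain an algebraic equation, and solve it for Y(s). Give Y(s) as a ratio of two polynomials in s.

Y(s) = (-s - 5)/(s^3 + 3*s^2 - 13*s + 30)

Laplace-transform each side.
Using L{y''} = s^2 Y - s·y(0) - y'(0) and L{y'} = sY - y(0), with y(0) = 0, y'(0) = -1, the left side becomes (s^2 - 3*s + 5)Y - (-1).
The right side is L{e^(-6*t)} = 1/(s + 6).
So (s^2 - 3*s + 5)Y = 1/(s + 6) + (-1).
Isolate Y and clear denominators.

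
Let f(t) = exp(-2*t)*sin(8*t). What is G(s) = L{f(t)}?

G(s) = 8/((s + 2)^2 + 64)

L{sin(8t)} = 8/(s^2 + 64).
By the first shifting theorem, multiplying by e^(-2t) replaces s with s + 2.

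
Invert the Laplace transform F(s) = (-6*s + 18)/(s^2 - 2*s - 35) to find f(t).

Factor the denominator: s^2 - 2*s - 35 = (s - 7)*(s + 5).
Partial fraction decomposition gives [-2/(s - 7)] + [-4/(s + 5)].
Invert each term: -2/(s - 7) ↔ -2e^(7t); -4/(s + 5) ↔ -4e^(-5t).

f(t) = -2*exp(7*t) - 4*exp(-5*t)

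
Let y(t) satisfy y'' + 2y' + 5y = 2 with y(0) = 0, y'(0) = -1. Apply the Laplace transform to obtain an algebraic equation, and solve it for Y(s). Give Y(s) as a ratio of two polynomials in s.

Laplace-transform each side.
With L{y''} = s^2 Y - s·y(0) - y'(0) and L{y'} = sY - y(0), with y(0) = 0, y'(0) = -1: the LHS transforms to (s^2 + 2*s + 5)Y - (-1).
The right side is L{2} = 2/s.
So (s^2 + 2*s + 5)Y = 2/s + (-1).
Isolate Y and clear denominators.

Y(s) = (-s + 2)/(s^3 + 2*s^2 + 5*s)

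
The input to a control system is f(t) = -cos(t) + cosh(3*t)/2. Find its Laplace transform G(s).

G(s) = -s/(s^2 + 1) + s/(2*(s^2 - 9))

By linearity of the Laplace transform, transform each term separately.
(-1)·[L{cos(t)} = s/(s^2 + 1)]; (1/2)·[L{cosh(3t)} = s/(s^2 - 9)].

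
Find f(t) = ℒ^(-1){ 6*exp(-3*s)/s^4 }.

The factor e^(-3s) signals a time shift by c = 3 (second shifting theorem).
L{t^3} = 3!/s^4 = 6/s^4, so L^-1{6/s^4} = t^3.
Hence the inverse is u(t - 3) times that function evaluated at t - 3.

f(t) = Heaviside(t - 3)*((t - 3)^3)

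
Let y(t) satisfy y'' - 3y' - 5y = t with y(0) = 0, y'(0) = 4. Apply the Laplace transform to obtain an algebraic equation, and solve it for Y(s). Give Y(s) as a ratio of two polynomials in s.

Transform both sides with L{·}.
Using L{y''} = s^2 Y - s·y(0) - y'(0) and L{y'} = sY - y(0), with y(0) = 0, y'(0) = 4, the left side becomes (s^2 - 3*s - 5)Y - (4).
The right side is L{t} = s^(-2).
So (s^2 - 3*s - 5)Y = s^(-2) + (4).
Divide through and combine into a single rational function.

Y(s) = (4*s^2 + 1)/(s^4 - 3*s^3 - 5*s^2)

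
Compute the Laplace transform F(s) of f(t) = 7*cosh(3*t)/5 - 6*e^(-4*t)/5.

F(s) = 7*s/(5*(s^2 - 9)) - 6/(5*(s + 4))

Apply the Laplace transform termwise.
(-6/5)·[L{e^(-4t)} = 1/(s + 4)]; (7/5)·[L{cosh(3t)} = s/(s^2 - 9)].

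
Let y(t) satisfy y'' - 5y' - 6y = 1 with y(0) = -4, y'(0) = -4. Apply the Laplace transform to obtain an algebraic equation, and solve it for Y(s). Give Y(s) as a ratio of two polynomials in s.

Transform both sides with L{·}.
The derivative rules (L{y''} = s^2 Y - s·y(0) - y'(0) and L{y'} = sY - y(0), with y(0) = -4, y'(0) = -4) turn the left side into (s^2 - 5*s - 6)Y - (-4*s + 16).
The right side is L{1} = 1/s.
So (s^2 - 5*s - 6)Y = 1/s + (-4*s + 16).
Divide through and combine into a single rational function.

Y(s) = (-4*s^2 + 16*s + 1)/(s^3 - 5*s^2 - 6*s)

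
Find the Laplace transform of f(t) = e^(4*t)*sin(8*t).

8/((s - 4)^2 + 64)

L{sin(8t)} = 8/(s^2 + 64).
By the first shifting theorem, multiplying by e^(4t) replaces s with s - 4.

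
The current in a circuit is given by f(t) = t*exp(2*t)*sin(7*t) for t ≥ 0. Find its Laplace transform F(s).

F(s) = 14*(s - 2)/(s^2 - 4*s + 53)^2

L{sin(7t)} = 7/(s^2 + 49).
Multiplying by e^(2t) shifts s → s - 2, so L{exp(2*t)*sin(7*t)} = 7/((s - 2)^2 + 49).
Then apply L{t·g(t)} = -d/ds[G(s)] with G(s) = 7/((s - 2)^2 + 49):
differentiating 1 time and applying the sign gives 14*(s - 2)/(s^2 - 4*s + 53)^2.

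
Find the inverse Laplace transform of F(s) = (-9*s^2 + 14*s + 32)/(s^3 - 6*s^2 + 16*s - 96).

-4*exp(6*t) - 4*sin(4*t) - 5*cos(4*t)

Factor the denominator: s^3 - 6*s^2 + 16*s - 96 = (s - 6)*(s^2 + 16).
Partial fraction decomposition gives [-4/(s - 6)] + [-5*s/(s^2 + 16)] + [-16/(s^2 + 16)].
Invert each term: -4/(s - 6) ↔ -4e^(6t); -5·s/(s^2 + 16) ↔ -5cos(4t); -4·4/(s^2 + 16) ↔ -4sin(4t).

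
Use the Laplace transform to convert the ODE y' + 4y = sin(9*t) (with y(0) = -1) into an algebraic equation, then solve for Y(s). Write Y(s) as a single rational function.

Apply the Laplace transform to the equation.
With L{y'} = sY - y(0) = sY - (-1): the LHS transforms to (s + 4)Y - (-1).
The right side is L{sin(9*t)} = 9/(s^2 + 81).
So (s + 4)Y = 9/(s^2 + 81) + (-1).
Isolate Y and clear denominators.

Y(s) = (-s^2 - 72)/(s^3 + 4*s^2 + 81*s + 324)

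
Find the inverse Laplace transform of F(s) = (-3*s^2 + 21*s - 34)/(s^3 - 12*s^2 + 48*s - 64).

Factor the denominator: s^3 - 12*s^2 + 48*s - 64 = (s - 4)^3.
Partial fraction decomposition gives [-3/(s - 4)] + [-3/(s - 4)^2] + [2/(s - 4)^3].
Invert each term: -3/(s - 4) ↔ -3e^(4t); -3/(s - 4)^2 ↔ -3t·e^(4t); 2/(s - 4)^3 ↔ (1)t^2·e^(4t).

t^2*exp(4*t) - 3*t*exp(4*t) - 3*exp(4*t)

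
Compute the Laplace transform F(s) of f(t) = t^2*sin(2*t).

L{sin(2t)} = 2/(s^2 + 4).
Then apply L{t^2·g(t)} = (-1)^2 d^2/ds^2[G(s)] with G(s) = 2/(s^2 + 4):
differentiating 2 times and applying the sign gives 4*(3*s^2 - 4)/(s^2 + 4)^3.

F(s) = 4*(3*s^2 - 4)/(s^2 + 4)^3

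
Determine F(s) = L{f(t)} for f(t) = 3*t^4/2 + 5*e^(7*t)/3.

F(s) = 5/(3*(s - 7)) + 36/s^5

Apply the Laplace transform termwise.
(3/2)·[L{t^4} = 4!/s^5 = 24/s^5]; (5/3)·[L{e^(7t)} = 1/(s - 7)].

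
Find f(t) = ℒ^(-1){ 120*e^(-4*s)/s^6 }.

f(t) = Heaviside(t - 4)*((t - 4)^5)

The factor e^(-4s) signals a time shift by c = 4 (second shifting theorem).
L{t^5} = 5!/s^6 = 120/s^6, so L^-1{120/s^6} = t^5.
Hence the inverse is u(t - 4) times that function evaluated at t - 4.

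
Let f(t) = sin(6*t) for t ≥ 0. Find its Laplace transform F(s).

F(s) = 6/(s^2 + 36)

L{sin(6t)} = 6/(s^2 + 36).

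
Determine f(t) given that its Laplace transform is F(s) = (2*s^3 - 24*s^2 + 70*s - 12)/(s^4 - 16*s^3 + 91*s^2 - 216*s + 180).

f(t) = -2*exp(6*t) + 2*exp(5*t) + 6*exp(3*t) - 4*exp(2*t)

Factor the denominator: s^4 - 16*s^3 + 91*s^2 - 216*s + 180 = (s - 6)*(s - 5)*(s - 3)*(s - 2).
Partial fraction decomposition gives [6/(s - 3)] + [-2/(s - 6)] + [-4/(s - 2)] + [2/(s - 5)].
Invert each term: 6/(s - 3) ↔ 6e^(3t); -2/(s - 6) ↔ -2e^(6t); -4/(s - 2) ↔ -4e^(2t); 2/(s - 5) ↔ 2e^(5t).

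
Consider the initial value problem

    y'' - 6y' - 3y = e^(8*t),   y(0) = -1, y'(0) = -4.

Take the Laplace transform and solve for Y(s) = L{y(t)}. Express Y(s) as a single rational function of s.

Y(s) = (-s^2 + 10*s - 15)/(s^3 - 14*s^2 + 45*s + 24)

Laplace-transform each side.
Using L{y''} = s^2 Y - s·y(0) - y'(0) and L{y'} = sY - y(0), with y(0) = -1, y'(0) = -4, the left side becomes (s^2 - 6*s - 3)Y - (-s + 2).
The right side is L{e^(8*t)} = 1/(s - 8).
So (s^2 - 6*s - 3)Y = 1/(s - 8) + (-s + 2).
Solve for Y(s) and write it as one ratio of polynomials.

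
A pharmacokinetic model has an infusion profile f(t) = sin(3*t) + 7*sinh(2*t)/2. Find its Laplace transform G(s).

Apply the Laplace transform termwise.
L{sin(3t)} = 3/(s^2 + 9); (7/2)·[L{sinh(2t)} = 2/(s^2 - 4)].

G(s) = 3/(s^2 + 9) + 7/(s^2 - 4)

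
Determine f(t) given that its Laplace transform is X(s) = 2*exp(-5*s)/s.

The factor e^(-5s) signals a time shift by c = 5 (second shifting theorem).
L{2} = 2/s, so L^-1{2/s} = 2.
Hence the inverse is u(t - 5) times that function evaluated at t - 5.

f(t) = Heaviside(t - 5)*(2)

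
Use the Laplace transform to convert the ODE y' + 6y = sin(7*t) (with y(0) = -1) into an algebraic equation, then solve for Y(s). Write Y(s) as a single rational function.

Transform both sides with L{·}.
The derivative rules (L{y'} = sY - y(0) = sY - (-1)) turn the left side into (s + 6)Y - (-1).
The right side is L{sin(7*t)} = 7/(s^2 + 49).
So (s + 6)Y = 7/(s^2 + 49) + (-1).
Divide through and combine into a single rational function.

Y(s) = (-s^2 - 42)/(s^3 + 6*s^2 + 49*s + 294)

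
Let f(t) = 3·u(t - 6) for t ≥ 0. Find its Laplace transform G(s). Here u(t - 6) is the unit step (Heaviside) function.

G(s) = 3*exp(-6*s)/s

By the second shifting theorem, L{u(t - c)·g(t - c)} = e^(-cs)·H(s) with c = 6 and H(s) = L{g(t)}.
L{3} = 3/s.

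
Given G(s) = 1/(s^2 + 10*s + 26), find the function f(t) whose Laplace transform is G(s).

f(t) = exp(-5*t)*sin(t)

Rewrite the denominator: s^2 + 10*s + 26 = (s + 5)^2 + 1.
The form in (s + 5) signals a first-shifting-theorem factor e^(-5t).
Since L{sin(t)} = 1/(s^2 + 1), the inverse is e^(-5*t)*sin(t).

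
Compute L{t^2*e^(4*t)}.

L{e^(4t)} = 1/(s - 4).
Then apply L{t^2·g(t)} = (-1)^2 d^2/ds^2[H(s)] with H(s) = 1/(s - 4):
differentiating 2 times and applying the sign gives 2/(s - 4)^3.

2/(s - 4)^3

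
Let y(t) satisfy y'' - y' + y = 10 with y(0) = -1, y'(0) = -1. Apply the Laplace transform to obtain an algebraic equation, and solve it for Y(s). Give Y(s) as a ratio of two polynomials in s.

Take the Laplace transform of both sides.
With L{y''} = s^2 Y - s·y(0) - y'(0) and L{y'} = sY - y(0), with y(0) = -1, y'(0) = -1: the LHS transforms to (s^2 - s + 1)Y - (-s).
The right side is L{10} = 10/s.
So (s^2 - s + 1)Y = 10/s + (-s).
Isolate Y and clear denominators.

Y(s) = (-s^2 + 10)/(s^3 - s^2 + s)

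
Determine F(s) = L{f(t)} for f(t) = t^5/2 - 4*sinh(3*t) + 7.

F(s) = -12/(s^2 - 9) + 7/s + 60/s^6

The transform is linear, so treat each term independently.
L{7} = 7/s; (1/2)·[L{t^5} = 5!/s^6 = 120/s^6]; (-4)·[L{sinh(3t)} = 3/(s^2 - 9)].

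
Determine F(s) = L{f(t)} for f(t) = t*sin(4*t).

L{sin(4t)} = 4/(s^2 + 16).
Then apply L{t·g(t)} = -d/ds[G(s)] with G(s) = 4/(s^2 + 16):
differentiating 1 time and applying the sign gives 8*s/(s^2 + 16)^2.

F(s) = 8*s/(s^2 + 16)^2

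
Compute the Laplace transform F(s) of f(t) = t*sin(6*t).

F(s) = 12*s/(s^2 + 36)^2

L{sin(6t)} = 6/(s^2 + 36).
Then apply L{t·g(t)} = -d/ds[G(s)] with G(s) = 6/(s^2 + 36):
differentiating 1 time and applying the sign gives 12*s/(s^2 + 36)^2.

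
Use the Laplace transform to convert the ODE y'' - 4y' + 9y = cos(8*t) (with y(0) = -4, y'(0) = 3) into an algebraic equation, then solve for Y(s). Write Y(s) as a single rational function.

Apply the Laplace transform to the equation.
Using L{y''} = s^2 Y - s·y(0) - y'(0) and L{y'} = sY - y(0), with y(0) = -4, y'(0) = 3, the left side becomes (s^2 - 4*s + 9)Y - (-4*s + 19).
The right side is L{cos(8*t)} = s/(s^2 + 64).
So (s^2 - 4*s + 9)Y = s/(s^2 + 64) + (-4*s + 19).
Solve for Y(s) and write it as one ratio of polynomials.

Y(s) = (-4*s^3 + 19*s^2 - 255*s + 1216)/(s^4 - 4*s^3 + 73*s^2 - 256*s + 576)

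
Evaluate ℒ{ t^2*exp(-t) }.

L{e^(-t)} = 1/(s + 1).
Then apply L{t^2·g(t)} = (-1)^2 d^2/ds^2[H(s)] with H(s) = 1/(s + 1):
differentiating 2 times and applying the sign gives 2/(s + 1)^3.

2/(s + 1)^3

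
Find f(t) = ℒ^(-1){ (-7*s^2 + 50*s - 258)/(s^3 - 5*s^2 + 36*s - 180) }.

f(t) = -3*exp(5*t) + 5*sin(6*t) - 4*cos(6*t)

Factor the denominator: s^3 - 5*s^2 + 36*s - 180 = (s - 5)*(s^2 + 36).
Partial fraction decomposition gives [-3/(s - 5)] + [-4*s/(s^2 + 36)] + [30/(s^2 + 36)].
Invert each term: -3/(s - 5) ↔ -3e^(5t); -4·s/(s^2 + 36) ↔ -4cos(6t); 5·6/(s^2 + 36) ↔ 5sin(6t).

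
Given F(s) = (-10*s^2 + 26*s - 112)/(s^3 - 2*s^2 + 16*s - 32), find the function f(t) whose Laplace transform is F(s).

Factor the denominator: s^3 - 2*s^2 + 16*s - 32 = (s - 2)*(s^2 + 16).
Partial fraction decomposition gives [-5/(s - 2)] + [-5*s/(s^2 + 16)] + [16/(s^2 + 16)].
Invert each term: -5/(s - 2) ↔ -5e^(2t); -5·s/(s^2 + 16) ↔ -5cos(4t); 4·4/(s^2 + 16) ↔ 4sin(4t).

f(t) = -5*exp(2*t) + 4*sin(4*t) - 5*cos(4*t)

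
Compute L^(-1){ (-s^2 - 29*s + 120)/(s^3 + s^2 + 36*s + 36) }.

Factor the denominator: s^3 + s^2 + 36*s + 36 = (s + 1)*(s^2 + 36).
Partial fraction decomposition gives [4/(s + 1)] + [-5*s/(s^2 + 36)] + [-24/(s^2 + 36)].
Invert each term: 4/(s + 1) ↔ 4e^(-t); -5·s/(s^2 + 36) ↔ -5cos(6t); -4·6/(s^2 + 36) ↔ -4sin(6t).

-4*sin(6*t) - 5*cos(6*t) + 4*exp(-t)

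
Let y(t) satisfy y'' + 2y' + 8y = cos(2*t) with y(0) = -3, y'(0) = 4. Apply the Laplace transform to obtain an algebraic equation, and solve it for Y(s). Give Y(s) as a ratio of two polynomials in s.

Apply the Laplace transform to the equation.
Using L{y''} = s^2 Y - s·y(0) - y'(0) and L{y'} = sY - y(0), with y(0) = -3, y'(0) = 4, the left side becomes (s^2 + 2*s + 8)Y - (-3*s - 2).
The right side is L{cos(2*t)} = s/(s^2 + 4).
So (s^2 + 2*s + 8)Y = s/(s^2 + 4) + (-3*s - 2).
Solve for Y(s) and write it as one ratio of polynomials.

Y(s) = (-3*s^3 - 2*s^2 - 11*s - 8)/(s^4 + 2*s^3 + 12*s^2 + 8*s + 32)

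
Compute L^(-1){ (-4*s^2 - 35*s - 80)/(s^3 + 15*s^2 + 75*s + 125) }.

Factor the denominator: s^3 + 15*s^2 + 75*s + 125 = (s + 5)^3.
Partial fraction decomposition gives [-4/(s + 5)] + [5/(s + 5)^2] + [-5/(s + 5)^3].
Invert each term: -4/(s + 5) ↔ -4e^(-5t); 5/(s + 5)^2 ↔ 5t·e^(-5t); -5/(s + 5)^3 ↔ (-5/2)t^2·e^(-5t).

-5*t^2*exp(-5*t)/2 + 5*t*exp(-5*t) - 4*exp(-5*t)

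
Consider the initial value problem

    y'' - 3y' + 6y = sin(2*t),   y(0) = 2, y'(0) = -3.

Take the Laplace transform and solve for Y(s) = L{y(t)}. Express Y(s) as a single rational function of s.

Transform both sides with L{·}.
With L{y''} = s^2 Y - s·y(0) - y'(0) and L{y'} = sY - y(0), with y(0) = 2, y'(0) = -3: the LHS transforms to (s^2 - 3*s + 6)Y - (2*s - 9).
The right side is L{sin(2*t)} = 2/(s^2 + 4).
So (s^2 - 3*s + 6)Y = 2/(s^2 + 4) + (2*s - 9).
Divide through and combine into a single rational function.

Y(s) = (2*s^3 - 9*s^2 + 8*s - 34)/(s^4 - 3*s^3 + 10*s^2 - 12*s + 24)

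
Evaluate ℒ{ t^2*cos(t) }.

2*s*(s^2 - 3)/(s^2 + 1)^3

L{cos(t)} = s/(s^2 + 1).
Then apply L{t^2·g(t)} = (-1)^2 d^2/ds^2[G(s)] with G(s) = s/(s^2 + 1):
differentiating 2 times and applying the sign gives 2*s*(s^2 - 3)/(s^2 + 1)^3.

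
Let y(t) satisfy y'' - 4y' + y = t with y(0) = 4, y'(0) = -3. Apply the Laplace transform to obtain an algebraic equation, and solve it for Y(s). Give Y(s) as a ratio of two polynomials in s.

Take the Laplace transform of both sides.
Using L{y''} = s^2 Y - s·y(0) - y'(0) and L{y'} = sY - y(0), with y(0) = 4, y'(0) = -3, the left side becomes (s^2 - 4*s + 1)Y - (4*s - 19).
The right side is L{t} = s^(-2).
So (s^2 - 4*s + 1)Y = s^(-2) + (4*s - 19).
Solve for Y(s) and write it as one ratio of polynomials.

Y(s) = (4*s^3 - 19*s^2 + 1)/(s^4 - 4*s^3 + s^2)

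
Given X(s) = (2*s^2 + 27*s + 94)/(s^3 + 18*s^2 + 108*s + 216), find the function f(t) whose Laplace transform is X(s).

Factor the denominator: s^3 + 18*s^2 + 108*s + 216 = (s + 6)^3.
Partial fraction decomposition gives [2/(s + 6)] + [3/(s + 6)^2] + [4/(s + 6)^3].
Invert each term: 2/(s + 6) ↔ 2e^(-6t); 3/(s + 6)^2 ↔ 3t·e^(-6t); 4/(s + 6)^3 ↔ (2)t^2·e^(-6t).

f(t) = 2*t^2*exp(-6*t) + 3*t*exp(-6*t) + 2*exp(-6*t)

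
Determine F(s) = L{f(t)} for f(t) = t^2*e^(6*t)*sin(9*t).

L{sin(9t)} = 9/(s^2 + 81).
Multiplying by e^(6t) shifts s → s - 6, so L{e^(6*t)*sin(9*t)} = 9/((s - 6)^2 + 81).
Then apply L{t^2·g(t)} = (-1)^2 d^2/ds^2[G(s)] with G(s) = 9/((s - 6)^2 + 81):
differentiating 2 times and applying the sign gives 54*(s^2 - 12*s + 9)/(s^2 - 12*s + 117)^3.

F(s) = 54*(s^2 - 12*s + 9)/(s^2 - 12*s + 117)^3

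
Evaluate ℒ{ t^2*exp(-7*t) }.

2/(s + 7)^3

L{e^(-7t)} = 1/(s + 7).
Then apply L{t^2·g(t)} = (-1)^2 d^2/ds^2[G(s)] with G(s) = 1/(s + 7):
differentiating 2 times and applying the sign gives 2/(s + 7)^3.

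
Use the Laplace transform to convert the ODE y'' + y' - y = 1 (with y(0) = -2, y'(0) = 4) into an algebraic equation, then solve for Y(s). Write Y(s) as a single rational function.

Y(s) = (-2*s^2 + 2*s + 1)/(s^3 + s^2 - s)

Take the Laplace transform of both sides.
With L{y''} = s^2 Y - s·y(0) - y'(0) and L{y'} = sY - y(0), with y(0) = -2, y'(0) = 4: the LHS transforms to (s^2 + s - 1)Y - (-2*s + 2).
The right side is L{1} = 1/s.
So (s^2 + s - 1)Y = 1/s + (-2*s + 2).
Isolate Y and clear denominators.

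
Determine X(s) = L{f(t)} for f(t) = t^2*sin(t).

X(s) = 2*(3*s^2 - 1)/(s^2 + 1)^3

L{sin(t)} = 1/(s^2 + 1).
Then apply L{t^2·g(t)} = (-1)^2 d^2/ds^2[G(s)] with G(s) = 1/(s^2 + 1):
differentiating 2 times and applying the sign gives 2*(3*s^2 - 1)/(s^2 + 1)^3.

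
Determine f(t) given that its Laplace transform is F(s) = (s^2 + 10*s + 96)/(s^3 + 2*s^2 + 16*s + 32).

f(t) = 4*sin(4*t) - 3*cos(4*t) + 4*exp(-2*t)

Factor the denominator: s^3 + 2*s^2 + 16*s + 32 = (s + 2)*(s^2 + 16).
Partial fraction decomposition gives [4/(s + 2)] + [-3*s/(s^2 + 16)] + [16/(s^2 + 16)].
Invert each term: 4/(s + 2) ↔ 4e^(-2t); -3·s/(s^2 + 16) ↔ -3cos(4t); 4·4/(s^2 + 16) ↔ 4sin(4t).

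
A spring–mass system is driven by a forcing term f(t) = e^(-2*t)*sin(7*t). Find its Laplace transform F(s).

L{sin(7t)} = 7/(s^2 + 49).
By the first shifting theorem, multiplying by e^(-2t) replaces s with s + 2.

F(s) = 7/((s + 2)^2 + 49)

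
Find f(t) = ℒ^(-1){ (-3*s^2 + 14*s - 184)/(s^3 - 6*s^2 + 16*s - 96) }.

Factor the denominator: s^3 - 6*s^2 + 16*s - 96 = (s - 6)*(s^2 + 16).
Partial fraction decomposition gives [-4/(s - 6)] + [s/(s^2 + 16)] + [20/(s^2 + 16)].
Invert each term: -4/(s - 6) ↔ -4e^(6t); 1·s/(s^2 + 16) ↔ cos(4t); 5·4/(s^2 + 16) ↔ 5sin(4t).

f(t) = -4*exp(6*t) + 5*sin(4*t) + cos(4*t)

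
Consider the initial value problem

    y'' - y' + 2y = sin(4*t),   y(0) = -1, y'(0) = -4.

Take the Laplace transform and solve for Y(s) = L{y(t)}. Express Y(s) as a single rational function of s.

Y(s) = (-s^3 - 3*s^2 - 16*s - 44)/(s^4 - s^3 + 18*s^2 - 16*s + 32)

Apply the Laplace transform to the equation.
With L{y''} = s^2 Y - s·y(0) - y'(0) and L{y'} = sY - y(0), with y(0) = -1, y'(0) = -4: the LHS transforms to (s^2 - s + 2)Y - (-s - 3).
The right side is L{sin(4*t)} = 4/(s^2 + 16).
So (s^2 - s + 2)Y = 4/(s^2 + 16) + (-s - 3).
Isolate Y and clear denominators.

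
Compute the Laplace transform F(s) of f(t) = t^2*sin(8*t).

L{sin(8t)} = 8/(s^2 + 64).
Then apply L{t^2·g(t)} = (-1)^2 d^2/ds^2[G(s)] with G(s) = 8/(s^2 + 64):
differentiating 2 times and applying the sign gives 16*(3*s^2 - 64)/(s^2 + 64)^3.

F(s) = 16*(3*s^2 - 64)/(s^2 + 64)^3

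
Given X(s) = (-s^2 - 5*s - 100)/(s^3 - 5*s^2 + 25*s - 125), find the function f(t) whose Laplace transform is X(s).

f(t) = -3*exp(5*t) + sin(5*t) + 2*cos(5*t)

Factor the denominator: s^3 - 5*s^2 + 25*s - 125 = (s - 5)*(s^2 + 25).
Partial fraction decomposition gives [-3/(s - 5)] + [2*s/(s^2 + 25)] + [5/(s^2 + 25)].
Invert each term: -3/(s - 5) ↔ -3e^(5t); 2·s/(s^2 + 25) ↔ 2cos(5t); 1·5/(s^2 + 25) ↔ sin(5t).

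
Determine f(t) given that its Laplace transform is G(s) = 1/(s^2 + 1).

f(t) = sin(t)

Since L{sin(t)} = 1/(s^2 + 1), the inverse is sin(t).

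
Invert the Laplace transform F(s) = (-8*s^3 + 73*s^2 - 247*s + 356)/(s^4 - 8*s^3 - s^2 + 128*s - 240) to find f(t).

f(t) = -3*exp(5*t) - 3*exp(4*t) + 4*exp(3*t) - 6*exp(-4*t)

Factor the denominator: s^4 - 8*s^3 - s^2 + 128*s - 240 = (s - 5)*(s - 4)*(s - 3)*(s + 4).
Partial fraction decomposition gives [-3/(s - 5)] + [4/(s - 3)] + [-6/(s + 4)] + [-3/(s - 4)].
Invert each term: -3/(s - 5) ↔ -3e^(5t); 4/(s - 3) ↔ 4e^(3t); -6/(s + 4) ↔ -6e^(-4t); -3/(s - 4) ↔ -3e^(4t).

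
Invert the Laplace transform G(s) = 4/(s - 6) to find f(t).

f(t) = 4*exp(6*t)

Since L{e^(6t)} = 1/(s - 6), the inverse is e^(6*t), scaled by 4.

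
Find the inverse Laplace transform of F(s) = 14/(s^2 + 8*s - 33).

2*exp(-4*t)*sinh(7*t)

Rewrite the denominator: s^2 + 8*s - 33 = (s + 4)^2 - 49.
The form in (s + 4) signals a first-shifting-theorem factor e^(-4t).
Since L{sinh(7t)} = 7/(s^2 - 49), the inverse is e^(-4*t)*sinh(7*t), scaled by 2.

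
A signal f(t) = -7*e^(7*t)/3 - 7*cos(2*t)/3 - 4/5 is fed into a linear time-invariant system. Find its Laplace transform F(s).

F(s) = -7*s/(3*(s^2 + 4)) - 7/(3*(s - 7)) - 4/(5*s)

Apply the Laplace transform termwise.
(-7/3)·[L{cos(2t)} = s/(s^2 + 4)]; (-7/3)·[L{e^(7t)} = 1/(s - 7)]; L{-4/5} = (-4/5)/s.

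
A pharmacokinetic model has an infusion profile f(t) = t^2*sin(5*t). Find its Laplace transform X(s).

L{sin(5t)} = 5/(s^2 + 25).
Then apply L{t^2·g(t)} = (-1)^2 d^2/ds^2[G(s)] with G(s) = 5/(s^2 + 25):
differentiating 2 times and applying the sign gives 10*(3*s^2 - 25)/(s^2 + 25)^3.

X(s) = 10*(3*s^2 - 25)/(s^2 + 25)^3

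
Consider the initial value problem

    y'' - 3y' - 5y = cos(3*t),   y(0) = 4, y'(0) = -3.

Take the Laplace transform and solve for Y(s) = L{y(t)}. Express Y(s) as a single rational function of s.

Y(s) = (4*s^3 - 15*s^2 + 37*s - 135)/(s^4 - 3*s^3 + 4*s^2 - 27*s - 45)

Apply the Laplace transform to the equation.
With L{y''} = s^2 Y - s·y(0) - y'(0) and L{y'} = sY - y(0), with y(0) = 4, y'(0) = -3: the LHS transforms to (s^2 - 3*s - 5)Y - (4*s - 15).
The right side is L{cos(3*t)} = s/(s^2 + 9).
So (s^2 - 3*s - 5)Y = s/(s^2 + 9) + (4*s - 15).
Solve for Y(s) and write it as one ratio of polynomials.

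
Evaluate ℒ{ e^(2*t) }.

1/(s - 2)

L{1} = 1/s.
By the first shifting theorem, multiplying by e^(2t) replaces s with s - 2.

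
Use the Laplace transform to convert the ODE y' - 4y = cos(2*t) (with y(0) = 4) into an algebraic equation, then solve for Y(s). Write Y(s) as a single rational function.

Y(s) = (4*s^2 + s + 16)/(s^3 - 4*s^2 + 4*s - 16)

Transform both sides with L{·}.
With L{y'} = sY - y(0) = sY - 4: the LHS transforms to (s - 4)Y - (4).
The right side is L{cos(2*t)} = s/(s^2 + 4).
So (s - 4)Y = s/(s^2 + 4) + (4).
Solve for Y(s) and write it as one ratio of polynomials.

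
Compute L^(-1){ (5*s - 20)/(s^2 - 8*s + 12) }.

5*exp(4*t)*cosh(2*t)

Rewrite the denominator: s^2 - 8*s + 12 = (s - 4)^2 - 4.
The form in (s - 4) signals a first-shifting-theorem factor e^(4t).
Since L{cosh(2t)} = s/(s^2 - 4), the inverse is e^(4*t)*cosh(2*t), scaled by 5.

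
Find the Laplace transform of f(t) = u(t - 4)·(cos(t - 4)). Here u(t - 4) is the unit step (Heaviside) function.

s*exp(-4*s)/(s^2 + 1)

By the second shifting theorem, L{u(t - c)·g(t - c)} = e^(-cs)·G(s) with c = 4 and G(s) = L{g(t)}.
L{cos(t)} = s/(s^2 + 1).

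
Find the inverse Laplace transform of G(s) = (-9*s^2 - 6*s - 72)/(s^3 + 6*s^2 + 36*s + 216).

3*sin(6*t) - 4*cos(6*t) - 5*exp(-6*t)

Factor the denominator: s^3 + 6*s^2 + 36*s + 216 = (s + 6)*(s^2 + 36).
Partial fraction decomposition gives [-5/(s + 6)] + [-4*s/(s^2 + 36)] + [18/(s^2 + 36)].
Invert each term: -5/(s + 6) ↔ -5e^(-6t); -4·s/(s^2 + 36) ↔ -4cos(6t); 3·6/(s^2 + 36) ↔ 3sin(6t).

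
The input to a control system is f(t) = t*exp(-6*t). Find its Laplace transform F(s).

L{e^(-6t)} = 1/(s + 6).
Then apply L{t·g(t)} = -d/ds[G(s)] with G(s) = 1/(s + 6):
differentiating 1 time and applying the sign gives (s + 6)^(-2).

F(s) = (s + 6)^(-2)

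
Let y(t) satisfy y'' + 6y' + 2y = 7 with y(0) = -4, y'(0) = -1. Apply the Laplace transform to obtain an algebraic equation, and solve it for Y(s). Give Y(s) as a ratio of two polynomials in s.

Apply the Laplace transform to the equation.
The derivative rules (L{y''} = s^2 Y - s·y(0) - y'(0) and L{y'} = sY - y(0), with y(0) = -4, y'(0) = -1) turn the left side into (s^2 + 6*s + 2)Y - (-4*s - 25).
The right side is L{7} = 7/s.
So (s^2 + 6*s + 2)Y = 7/s + (-4*s - 25).
Divide through and combine into a single rational function.

Y(s) = (-4*s^2 - 25*s + 7)/(s^3 + 6*s^2 + 2*s)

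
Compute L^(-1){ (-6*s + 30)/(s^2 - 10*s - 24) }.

-6*exp(5*t)*cosh(7*t)

Rewrite the denominator: s^2 - 10*s - 24 = (s - 5)^2 - 49.
The form in (s - 5) signals a first-shifting-theorem factor e^(5t).
Since L{cosh(7t)} = s/(s^2 - 49), the inverse is exp(5*t)*cosh(7*t), scaled by -6.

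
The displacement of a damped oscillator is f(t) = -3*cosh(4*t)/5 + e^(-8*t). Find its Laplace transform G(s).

G(s) = -3*s/(5*(s^2 - 16)) + 1/(s + 8)

By linearity of the Laplace transform, transform each term separately.
L{e^(-8t)} = 1/(s + 8); (-3/5)·[L{cosh(4t)} = s/(s^2 - 16)].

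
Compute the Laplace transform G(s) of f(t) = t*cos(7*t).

G(s) = (s - 7)*(s + 7)/(s^2 + 49)^2

L{cos(7t)} = s/(s^2 + 49).
Then apply L{t·g(t)} = -d/ds[H(s)] with H(s) = s/(s^2 + 49):
differentiating 1 time and applying the sign gives (s - 7)*(s + 7)/(s^2 + 49)^2.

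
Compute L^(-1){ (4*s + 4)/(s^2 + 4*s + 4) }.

-4*t*exp(-2*t) + 4*exp(-2*t)

Factor the denominator: s^2 + 4*s + 4 = (s + 2)^2.
Partial fraction decomposition gives [4/(s + 2)] + [-4/(s + 2)^2].
Invert each term: 4/(s + 2) ↔ 4e^(-2t); -4/(s + 2)^2 ↔ -4t·e^(-2t).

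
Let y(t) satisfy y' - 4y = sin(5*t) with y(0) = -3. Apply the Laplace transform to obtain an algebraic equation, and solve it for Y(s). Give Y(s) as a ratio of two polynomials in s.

Transform both sides with L{·}.
Using L{y'} = sY - y(0) = sY - (-3), the left side becomes (s - 4)Y - (-3).
The right side is L{sin(5*t)} = 5/(s^2 + 25).
So (s - 4)Y = 5/(s^2 + 25) + (-3).
Divide through and combine into a single rational function.

Y(s) = (-3*s^2 - 70)/(s^3 - 4*s^2 + 25*s - 100)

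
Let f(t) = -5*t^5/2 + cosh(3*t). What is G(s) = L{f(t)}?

By linearity of the Laplace transform, transform each term separately.
L{cosh(3t)} = s/(s^2 - 9); (-5/2)·[L{t^5} = 5!/s^6 = 120/s^6].

G(s) = s/(s^2 - 9) - 300/s^6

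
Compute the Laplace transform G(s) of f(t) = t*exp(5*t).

G(s) = (s - 5)^(-2)

L{e^(5t)} = 1/(s - 5).
Then apply L{t·g(t)} = -d/ds[H(s)] with H(s) = 1/(s - 5):
differentiating 1 time and applying the sign gives (s - 5)^(-2).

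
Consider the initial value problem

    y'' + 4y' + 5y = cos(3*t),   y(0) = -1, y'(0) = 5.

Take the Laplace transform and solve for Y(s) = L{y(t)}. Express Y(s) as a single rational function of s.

Laplace-transform each side.
Using L{y''} = s^2 Y - s·y(0) - y'(0) and L{y'} = sY - y(0), with y(0) = -1, y'(0) = 5, the left side becomes (s^2 + 4*s + 5)Y - (-s + 1).
The right side is L{cos(3*t)} = s/(s^2 + 9).
So (s^2 + 4*s + 5)Y = s/(s^2 + 9) + (-s + 1).
Divide through and combine into a single rational function.

Y(s) = (-s^3 + s^2 - 8*s + 9)/(s^4 + 4*s^3 + 14*s^2 + 36*s + 45)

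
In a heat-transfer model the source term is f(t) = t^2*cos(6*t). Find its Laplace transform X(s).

X(s) = 2*s*(s^2 - 108)/(s^2 + 36)^3

L{cos(6t)} = s/(s^2 + 36).
Then apply L{t^2·g(t)} = (-1)^2 d^2/ds^2[G(s)] with G(s) = s/(s^2 + 36):
differentiating 2 times and applying the sign gives 2*s*(s^2 - 108)/(s^2 + 36)^3.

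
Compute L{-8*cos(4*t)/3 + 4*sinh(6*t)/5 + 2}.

Apply the Laplace transform termwise.
L{2} = 2/s; (4/5)·[L{sinh(6t)} = 6/(s^2 - 36)]; (-8/3)·[L{cos(4t)} = s/(s^2 + 16)].

-8*s/(3*(s^2 + 16)) + 24/(5*(s^2 - 36)) + 2/s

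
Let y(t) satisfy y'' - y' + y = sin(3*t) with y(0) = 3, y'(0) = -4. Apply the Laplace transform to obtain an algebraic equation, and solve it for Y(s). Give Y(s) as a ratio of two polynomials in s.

Laplace-transform each side.
With L{y''} = s^2 Y - s·y(0) - y'(0) and L{y'} = sY - y(0), with y(0) = 3, y'(0) = -4: the LHS transforms to (s^2 - s + 1)Y - (3*s - 7).
The right side is L{sin(3*t)} = 3/(s^2 + 9).
So (s^2 - s + 1)Y = 3/(s^2 + 9) + (3*s - 7).
Solve for Y(s) and write it as one ratio of polynomials.

Y(s) = (3*s^3 - 7*s^2 + 27*s - 60)/(s^4 - s^3 + 10*s^2 - 9*s + 9)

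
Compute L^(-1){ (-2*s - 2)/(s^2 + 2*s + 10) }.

-2*exp(-t)*cos(3*t)

Rewrite the denominator: s^2 + 2*s + 10 = (s + 1)^2 + 9.
The form in (s + 1) signals a first-shifting-theorem factor e^(-t).
Since L{cos(3t)} = s/(s^2 + 9), the inverse is e^(-t)*cos(3*t), scaled by -2.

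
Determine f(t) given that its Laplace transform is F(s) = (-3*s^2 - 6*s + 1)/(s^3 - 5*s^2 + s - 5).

f(t) = -4*exp(5*t) - sin(t) + cos(t)

Factor the denominator: s^3 - 5*s^2 + s - 5 = (s - 5)*(s^2 + 1).
Partial fraction decomposition gives [-4/(s - 5)] + [s/(s^2 + 1)] + [-1/(s^2 + 1)].
Invert each term: -4/(s - 5) ↔ -4e^(5t); 1·s/(s^2 + 1) ↔ cos(t); -1·1/(s^2 + 1) ↔ -sin(t).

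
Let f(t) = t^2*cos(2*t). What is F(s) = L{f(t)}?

L{cos(2t)} = s/(s^2 + 4).
Then apply L{t^2·g(t)} = (-1)^2 d^2/ds^2[G(s)] with G(s) = s/(s^2 + 4):
differentiating 2 times and applying the sign gives 2*s*(s^2 - 12)/(s^2 + 4)^3.

F(s) = 2*s*(s^2 - 12)/(s^2 + 4)^3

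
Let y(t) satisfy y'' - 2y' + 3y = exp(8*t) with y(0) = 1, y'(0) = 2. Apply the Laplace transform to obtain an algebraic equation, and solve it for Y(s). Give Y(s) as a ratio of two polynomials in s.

Y(s) = (s^2 - 8*s + 1)/(s^3 - 10*s^2 + 19*s - 24)

Laplace-transform each side.
Using L{y''} = s^2 Y - s·y(0) - y'(0) and L{y'} = sY - y(0), with y(0) = 1, y'(0) = 2, the left side becomes (s^2 - 2*s + 3)Y - (s).
The right side is L{exp(8*t)} = 1/(s - 8).
So (s^2 - 2*s + 3)Y = 1/(s - 8) + (s).
Solve for Y(s) and write it as one ratio of polynomials.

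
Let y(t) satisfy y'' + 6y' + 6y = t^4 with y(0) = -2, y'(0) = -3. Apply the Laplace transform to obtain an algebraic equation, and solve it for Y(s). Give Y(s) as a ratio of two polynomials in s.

Apply the Laplace transform to the equation.
The derivative rules (L{y''} = s^2 Y - s·y(0) - y'(0) and L{y'} = sY - y(0), with y(0) = -2, y'(0) = -3) turn the left side into (s^2 + 6*s + 6)Y - (-2*s - 15).
The right side is L{t^4} = 24/s^5.
So (s^2 + 6*s + 6)Y = 24/s^5 + (-2*s - 15).
Solve for Y(s) and write it as one ratio of polynomials.

Y(s) = (-2*s^6 - 15*s^5 + 24)/(s^7 + 6*s^6 + 6*s^5)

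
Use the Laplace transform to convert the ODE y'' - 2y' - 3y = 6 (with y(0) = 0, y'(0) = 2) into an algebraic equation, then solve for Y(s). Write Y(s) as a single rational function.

Y(s) = (2*s + 6)/(s^3 - 2*s^2 - 3*s)

Laplace-transform each side.
Using L{y''} = s^2 Y - s·y(0) - y'(0) and L{y'} = sY - y(0), with y(0) = 0, y'(0) = 2, the left side becomes (s^2 - 2*s - 3)Y - (2).
The right side is L{6} = 6/s.
So (s^2 - 2*s - 3)Y = 6/s + (2).
Solve for Y(s) and write it as one ratio of polynomials.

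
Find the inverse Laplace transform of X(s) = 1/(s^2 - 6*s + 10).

exp(3*t)*sin(t)

Rewrite the denominator: s^2 - 6*s + 10 = (s - 3)^2 + 1.
The form in (s - 3) signals a first-shifting-theorem factor e^(3t).
Since L{sin(t)} = 1/(s^2 + 1), the inverse is exp(3*t)*sin(t).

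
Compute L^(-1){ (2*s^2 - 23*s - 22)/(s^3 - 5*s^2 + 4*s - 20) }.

Factor the denominator: s^3 - 5*s^2 + 4*s - 20 = (s - 5)*(s^2 + 4).
Partial fraction decomposition gives [-3/(s - 5)] + [5*s/(s^2 + 4)] + [2/(s^2 + 4)].
Invert each term: -3/(s - 5) ↔ -3e^(5t); 5·s/(s^2 + 4) ↔ 5cos(2t); 1·2/(s^2 + 4) ↔ sin(2t).

-3*exp(5*t) + sin(2*t) + 5*cos(2*t)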